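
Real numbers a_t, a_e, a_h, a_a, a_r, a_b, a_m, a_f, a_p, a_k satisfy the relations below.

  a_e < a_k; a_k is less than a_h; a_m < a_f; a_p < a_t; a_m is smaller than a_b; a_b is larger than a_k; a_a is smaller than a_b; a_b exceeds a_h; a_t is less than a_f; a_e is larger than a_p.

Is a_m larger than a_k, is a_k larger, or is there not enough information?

Following every chain through a_m: above a_m we get a_f, a_b.
a_k is not reached, and no chain runs the other way from a_k to a_m.
So the given relations leave the order of a_m and a_k undetermined.

undetermined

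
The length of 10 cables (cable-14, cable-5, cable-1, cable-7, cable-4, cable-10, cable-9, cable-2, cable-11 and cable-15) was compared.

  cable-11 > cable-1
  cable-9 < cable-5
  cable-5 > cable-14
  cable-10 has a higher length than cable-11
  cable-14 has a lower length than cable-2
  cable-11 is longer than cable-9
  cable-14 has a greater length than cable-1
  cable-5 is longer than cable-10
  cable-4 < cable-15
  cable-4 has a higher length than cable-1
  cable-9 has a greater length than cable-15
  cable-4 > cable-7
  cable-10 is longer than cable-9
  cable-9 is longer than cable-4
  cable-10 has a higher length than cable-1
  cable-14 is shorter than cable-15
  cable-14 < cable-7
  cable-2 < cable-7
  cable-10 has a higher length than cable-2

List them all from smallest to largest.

Each adjacent pair is fixed by a given relation: cable-1 < cable-14; cable-14 < cable-2; cable-2 < cable-7; cable-7 < cable-4; cable-4 < cable-15; cable-15 < cable-9; cable-9 < cable-11; cable-11 < cable-10; cable-10 < cable-5. Chaining them end to end gives the full order.

cable-1 < cable-14 < cable-2 < cable-7 < cable-4 < cable-15 < cable-9 < cable-11 < cable-10 < cable-5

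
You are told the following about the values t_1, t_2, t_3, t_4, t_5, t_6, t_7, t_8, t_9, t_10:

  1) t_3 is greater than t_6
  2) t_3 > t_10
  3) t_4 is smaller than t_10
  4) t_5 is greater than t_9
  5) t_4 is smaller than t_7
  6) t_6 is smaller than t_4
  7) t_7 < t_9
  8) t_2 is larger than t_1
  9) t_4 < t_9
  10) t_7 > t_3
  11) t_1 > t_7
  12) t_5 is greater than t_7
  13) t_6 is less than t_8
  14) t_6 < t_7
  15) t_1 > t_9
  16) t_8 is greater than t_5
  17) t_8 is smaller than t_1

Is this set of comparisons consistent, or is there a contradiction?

consistent

Every relation is compatible with t_6 < t_4 < t_10 < t_3 < t_7 < t_9 < t_5 < t_8 < t_1 < t_2; the set is consistent.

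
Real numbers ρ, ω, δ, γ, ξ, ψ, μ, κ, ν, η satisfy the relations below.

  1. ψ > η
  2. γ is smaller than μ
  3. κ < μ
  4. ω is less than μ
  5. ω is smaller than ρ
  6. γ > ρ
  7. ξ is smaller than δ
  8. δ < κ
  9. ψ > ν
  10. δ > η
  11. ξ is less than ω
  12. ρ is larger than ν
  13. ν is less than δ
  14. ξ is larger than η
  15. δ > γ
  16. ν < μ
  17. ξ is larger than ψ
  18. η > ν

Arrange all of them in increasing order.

ν < η < ψ < ξ < ω < ρ < γ < δ < κ < μ

The consecutive links are each given: ν < η; η < ψ; ψ < ξ; ξ < ω; ω < ρ; ρ < γ; γ < δ; δ < κ; κ < μ.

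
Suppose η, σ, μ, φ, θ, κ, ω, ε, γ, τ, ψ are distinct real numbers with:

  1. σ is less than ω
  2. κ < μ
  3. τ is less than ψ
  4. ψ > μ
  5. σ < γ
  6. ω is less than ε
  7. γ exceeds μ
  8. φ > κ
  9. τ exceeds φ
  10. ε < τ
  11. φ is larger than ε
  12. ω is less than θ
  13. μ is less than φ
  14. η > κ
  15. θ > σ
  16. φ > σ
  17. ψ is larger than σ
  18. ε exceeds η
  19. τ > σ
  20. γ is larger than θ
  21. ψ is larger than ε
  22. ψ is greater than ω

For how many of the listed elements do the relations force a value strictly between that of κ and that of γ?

1

The relations place κ below γ. An element lies strictly between them when it is forced above κ and also forced below γ.
Above κ: {η, μ, ε, φ, τ, ψ}. Below γ: {σ, ω, θ, μ}.
Intersection: {μ} — 1.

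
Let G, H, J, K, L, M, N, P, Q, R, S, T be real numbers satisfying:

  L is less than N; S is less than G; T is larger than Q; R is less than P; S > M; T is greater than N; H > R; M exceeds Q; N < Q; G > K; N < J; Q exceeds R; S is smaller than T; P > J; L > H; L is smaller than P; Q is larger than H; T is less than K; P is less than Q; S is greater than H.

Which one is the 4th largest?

The consecutive relations fix a unique order: R < H < L < N < J < P < Q < M < S < T < K < G.
Counting 4 from the largest end gives S.

S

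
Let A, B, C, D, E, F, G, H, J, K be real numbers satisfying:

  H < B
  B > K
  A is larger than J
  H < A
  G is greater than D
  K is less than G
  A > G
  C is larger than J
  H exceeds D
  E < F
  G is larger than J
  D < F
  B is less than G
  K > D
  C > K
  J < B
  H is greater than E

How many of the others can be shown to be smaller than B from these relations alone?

From B the given relations immediately reach H, J, K.
From those, E, D — 5 in total.
Nothing else is reachable below B; 5 in all.

5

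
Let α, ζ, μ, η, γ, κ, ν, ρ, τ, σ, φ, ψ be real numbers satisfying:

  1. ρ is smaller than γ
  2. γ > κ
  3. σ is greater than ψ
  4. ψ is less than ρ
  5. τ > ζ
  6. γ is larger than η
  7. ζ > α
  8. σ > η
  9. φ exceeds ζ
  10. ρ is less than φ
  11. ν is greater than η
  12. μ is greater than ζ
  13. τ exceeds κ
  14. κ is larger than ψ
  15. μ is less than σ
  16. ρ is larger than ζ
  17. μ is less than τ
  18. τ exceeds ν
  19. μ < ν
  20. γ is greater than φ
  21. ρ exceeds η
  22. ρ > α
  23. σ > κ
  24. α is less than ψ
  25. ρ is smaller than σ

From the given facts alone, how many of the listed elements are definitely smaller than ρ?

The elements the relations force below ρ are α, ψ, ζ, η — no chain reaches any other.
That is 4.

4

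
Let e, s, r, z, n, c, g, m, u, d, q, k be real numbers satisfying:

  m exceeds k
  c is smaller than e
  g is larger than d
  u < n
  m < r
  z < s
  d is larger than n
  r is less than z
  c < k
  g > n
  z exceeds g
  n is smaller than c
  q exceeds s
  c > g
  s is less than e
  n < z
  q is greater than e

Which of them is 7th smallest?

m

The consecutive relations fix a unique order: u < n < d < g < c < k < m < r < z < s < e < q.
Counting 7 from the smallest end gives m.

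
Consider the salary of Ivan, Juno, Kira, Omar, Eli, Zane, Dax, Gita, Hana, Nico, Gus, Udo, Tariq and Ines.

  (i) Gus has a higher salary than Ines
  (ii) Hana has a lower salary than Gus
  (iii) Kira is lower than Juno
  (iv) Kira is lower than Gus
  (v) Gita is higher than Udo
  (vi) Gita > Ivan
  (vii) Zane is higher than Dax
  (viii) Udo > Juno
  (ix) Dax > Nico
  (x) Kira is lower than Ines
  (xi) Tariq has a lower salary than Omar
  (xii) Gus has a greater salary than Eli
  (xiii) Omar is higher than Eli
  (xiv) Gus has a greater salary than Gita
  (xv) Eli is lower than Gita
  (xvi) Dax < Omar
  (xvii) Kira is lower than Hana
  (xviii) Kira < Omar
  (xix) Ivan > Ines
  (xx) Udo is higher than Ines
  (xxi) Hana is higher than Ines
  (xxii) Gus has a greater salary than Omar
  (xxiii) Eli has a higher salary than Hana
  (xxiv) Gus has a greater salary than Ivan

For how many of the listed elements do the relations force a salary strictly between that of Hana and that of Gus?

3

The relations place Hana below Gus. An element lies strictly between them when it is forced above Hana and also forced below Gus.
Above Hana: {Eli, Omar, Gita}. Below Gus: {Nico, Tariq, Dax, Kira, Ines, Juno, Ivan, Eli, Omar, Udo, Gita}.
Intersection: {Eli, Omar, Gita} — 3.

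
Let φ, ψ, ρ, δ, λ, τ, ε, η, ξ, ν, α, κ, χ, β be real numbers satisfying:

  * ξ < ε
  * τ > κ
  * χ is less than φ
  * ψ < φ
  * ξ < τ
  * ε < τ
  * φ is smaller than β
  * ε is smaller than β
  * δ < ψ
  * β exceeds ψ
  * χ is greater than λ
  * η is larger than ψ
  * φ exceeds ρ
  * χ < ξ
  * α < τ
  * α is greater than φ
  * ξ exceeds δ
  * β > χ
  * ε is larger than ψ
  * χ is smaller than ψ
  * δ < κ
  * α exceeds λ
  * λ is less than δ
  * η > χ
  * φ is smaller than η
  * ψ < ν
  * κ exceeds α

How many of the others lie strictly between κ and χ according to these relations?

The relations place χ below κ. An element lies strictly between them when it is forced above χ and also forced below κ.
Above χ: {ψ, ξ, ε, φ, α, ν, β, η, τ}. Below κ: {λ, δ, ρ, ψ, φ, α}.
Intersection: {ψ, φ, α} — 3.

3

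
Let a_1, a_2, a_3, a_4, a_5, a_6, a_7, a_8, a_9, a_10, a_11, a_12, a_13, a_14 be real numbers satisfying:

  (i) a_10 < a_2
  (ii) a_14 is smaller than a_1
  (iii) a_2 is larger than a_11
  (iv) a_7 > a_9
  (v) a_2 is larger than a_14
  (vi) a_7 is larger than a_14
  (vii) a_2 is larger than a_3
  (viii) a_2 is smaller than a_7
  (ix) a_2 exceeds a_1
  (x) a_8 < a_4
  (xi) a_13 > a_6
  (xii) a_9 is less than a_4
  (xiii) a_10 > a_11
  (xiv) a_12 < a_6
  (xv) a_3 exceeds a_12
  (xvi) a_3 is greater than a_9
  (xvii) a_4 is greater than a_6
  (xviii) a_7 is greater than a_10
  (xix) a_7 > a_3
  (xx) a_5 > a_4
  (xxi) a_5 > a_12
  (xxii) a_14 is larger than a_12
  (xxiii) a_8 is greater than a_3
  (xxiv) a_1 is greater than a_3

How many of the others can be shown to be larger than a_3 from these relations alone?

From a_3 the given relations immediately reach a_1, a_2, a_8, a_7.
From those, a_4 — 5 in total.
From those, a_5 — 6 in total.
Nothing else is reachable above a_3; 6 in all.

6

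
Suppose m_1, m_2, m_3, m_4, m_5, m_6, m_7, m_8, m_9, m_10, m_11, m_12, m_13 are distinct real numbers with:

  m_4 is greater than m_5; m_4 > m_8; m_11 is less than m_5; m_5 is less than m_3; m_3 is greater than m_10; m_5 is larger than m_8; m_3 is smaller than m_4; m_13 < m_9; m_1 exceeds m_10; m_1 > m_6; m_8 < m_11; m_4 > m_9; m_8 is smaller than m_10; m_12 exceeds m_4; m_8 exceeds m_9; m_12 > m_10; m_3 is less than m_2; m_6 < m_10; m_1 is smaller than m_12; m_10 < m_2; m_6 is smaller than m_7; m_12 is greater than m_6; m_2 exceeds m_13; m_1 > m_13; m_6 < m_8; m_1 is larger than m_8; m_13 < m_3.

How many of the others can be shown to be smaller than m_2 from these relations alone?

The elements the relations force below m_2 are m_13, m_6, m_9, m_8, m_10, m_11, m_5, m_3 — no chain reaches any other.
That is 8.

8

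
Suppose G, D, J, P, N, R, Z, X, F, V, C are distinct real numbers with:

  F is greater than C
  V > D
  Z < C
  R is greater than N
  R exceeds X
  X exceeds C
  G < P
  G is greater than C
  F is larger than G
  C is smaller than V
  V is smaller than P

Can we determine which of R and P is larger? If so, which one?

undetermined

Following every chain through R: below R we get Z, C, N, X.
P is not reached, and no chain runs the other way from P to R.
So the given relations leave the order of R and P undetermined.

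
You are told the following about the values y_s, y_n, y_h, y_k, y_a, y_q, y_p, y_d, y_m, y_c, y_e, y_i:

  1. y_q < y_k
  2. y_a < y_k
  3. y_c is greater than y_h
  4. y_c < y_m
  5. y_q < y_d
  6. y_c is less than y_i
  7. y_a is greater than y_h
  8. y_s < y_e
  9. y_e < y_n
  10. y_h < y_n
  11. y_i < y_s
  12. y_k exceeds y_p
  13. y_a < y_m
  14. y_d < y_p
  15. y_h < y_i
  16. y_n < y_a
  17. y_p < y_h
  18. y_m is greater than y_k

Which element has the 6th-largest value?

y_s

Chaining the given pairs: y_q < y_d < y_p < y_h < y_c < y_i < y_s < y_e < y_n < y_a < y_k < y_m.
Counting 6 from the largest end gives y_s.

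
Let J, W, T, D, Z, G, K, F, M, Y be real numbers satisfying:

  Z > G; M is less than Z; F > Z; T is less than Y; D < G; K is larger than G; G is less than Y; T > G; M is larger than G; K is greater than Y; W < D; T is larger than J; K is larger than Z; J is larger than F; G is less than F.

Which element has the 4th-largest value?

The consecutive relations fix a unique order: W < D < G < M < Z < F < J < T < Y < K.
Counting 4 from the largest end gives J.

J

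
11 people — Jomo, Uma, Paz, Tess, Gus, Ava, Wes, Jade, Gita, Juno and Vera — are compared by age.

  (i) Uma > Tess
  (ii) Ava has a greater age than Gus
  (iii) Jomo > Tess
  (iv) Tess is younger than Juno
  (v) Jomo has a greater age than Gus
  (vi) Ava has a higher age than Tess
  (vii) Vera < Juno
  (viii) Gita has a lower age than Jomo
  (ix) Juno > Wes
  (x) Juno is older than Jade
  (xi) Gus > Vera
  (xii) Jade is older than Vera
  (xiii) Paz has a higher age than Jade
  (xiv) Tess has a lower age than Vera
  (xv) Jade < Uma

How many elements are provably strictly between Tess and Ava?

The relations place Tess below Ava. An element lies strictly between them when it is forced above Tess and also forced below Ava.
Above Tess: {Vera, Gus, Jomo, Jade, Paz, Uma, Juno}. Below Ava: {Vera, Gus}.
Intersection: {Vera, Gus} — 2.

2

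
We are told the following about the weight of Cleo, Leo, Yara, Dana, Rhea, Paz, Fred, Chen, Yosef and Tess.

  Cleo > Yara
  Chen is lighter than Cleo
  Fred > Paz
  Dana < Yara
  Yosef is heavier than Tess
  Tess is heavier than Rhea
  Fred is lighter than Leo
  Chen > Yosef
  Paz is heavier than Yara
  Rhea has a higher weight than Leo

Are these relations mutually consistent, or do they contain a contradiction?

consistent

The single ordering Dana < Yara < Paz < Fred < Leo < Rhea < Tess < Yosef < Chen < Cleo satisfies every listed relation, so no contradiction arises.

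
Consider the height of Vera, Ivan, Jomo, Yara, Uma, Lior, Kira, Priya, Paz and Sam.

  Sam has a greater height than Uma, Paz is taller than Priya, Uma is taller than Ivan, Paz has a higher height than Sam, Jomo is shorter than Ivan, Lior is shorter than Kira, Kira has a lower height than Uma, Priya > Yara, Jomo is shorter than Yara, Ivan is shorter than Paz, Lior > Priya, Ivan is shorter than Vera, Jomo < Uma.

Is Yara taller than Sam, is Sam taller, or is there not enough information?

Yara < Priya and Priya < Lior give Yara < Lior.
With Lior < Kira: Yara < Priya < Lior < Kira.
Then Kira < Uma extends the chain to Uma.
With Uma < Sam: Yara < Priya < Lior < Kira < Uma < Sam.
So Sam is taller.

Sam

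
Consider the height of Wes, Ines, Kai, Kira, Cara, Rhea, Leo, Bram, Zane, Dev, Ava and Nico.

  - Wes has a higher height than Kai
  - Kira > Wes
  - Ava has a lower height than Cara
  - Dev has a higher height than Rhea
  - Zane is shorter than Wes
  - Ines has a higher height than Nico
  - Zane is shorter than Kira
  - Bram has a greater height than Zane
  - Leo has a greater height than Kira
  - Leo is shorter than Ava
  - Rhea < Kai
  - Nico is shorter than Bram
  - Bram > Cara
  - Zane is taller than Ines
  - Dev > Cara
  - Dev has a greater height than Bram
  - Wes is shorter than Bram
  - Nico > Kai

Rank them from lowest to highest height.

Rhea < Kai < Nico < Ines < Zane < Wes < Kira < Leo < Ava < Cara < Bram < Dev

Each adjacent pair is fixed by a given relation: Rhea < Kai; Kai < Nico; Nico < Ines; Ines < Zane; Zane < Wes; Wes < Kira; Kira < Leo; Leo < Ava; Ava < Cara; Cara < Bram; Bram < Dev. Chaining them end to end gives the full order.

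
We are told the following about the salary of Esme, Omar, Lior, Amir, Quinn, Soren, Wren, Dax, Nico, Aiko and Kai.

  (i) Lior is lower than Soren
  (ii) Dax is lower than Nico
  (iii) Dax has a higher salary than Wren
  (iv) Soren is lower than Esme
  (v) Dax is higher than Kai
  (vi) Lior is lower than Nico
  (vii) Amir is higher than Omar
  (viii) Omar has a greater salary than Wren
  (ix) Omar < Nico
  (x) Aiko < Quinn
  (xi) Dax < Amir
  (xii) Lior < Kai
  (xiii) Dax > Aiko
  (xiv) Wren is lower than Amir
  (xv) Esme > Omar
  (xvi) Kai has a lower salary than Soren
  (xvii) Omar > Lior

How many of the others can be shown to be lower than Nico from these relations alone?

6

Directly below Nico: Lior, Dax, Omar.
One step further: Aiko, Wren, Kai (6 so far).
No other element is forced below Nico by the given relations, so the count is 6.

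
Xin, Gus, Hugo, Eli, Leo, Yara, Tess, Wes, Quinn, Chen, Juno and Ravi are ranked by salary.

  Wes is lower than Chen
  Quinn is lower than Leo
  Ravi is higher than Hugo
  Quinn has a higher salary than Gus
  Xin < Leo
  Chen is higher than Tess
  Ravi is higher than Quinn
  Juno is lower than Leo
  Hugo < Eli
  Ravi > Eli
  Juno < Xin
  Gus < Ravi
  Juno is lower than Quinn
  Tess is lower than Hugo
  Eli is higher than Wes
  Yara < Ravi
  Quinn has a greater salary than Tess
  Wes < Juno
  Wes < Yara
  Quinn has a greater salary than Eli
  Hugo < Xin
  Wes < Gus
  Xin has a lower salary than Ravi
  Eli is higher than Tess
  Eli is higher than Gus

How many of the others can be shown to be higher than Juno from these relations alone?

From Juno the given relations immediately reach Quinn, Xin, Leo.
From those, Ravi — 4 in total.
No other element is forced above Juno by the given relations, so the count is 4.

4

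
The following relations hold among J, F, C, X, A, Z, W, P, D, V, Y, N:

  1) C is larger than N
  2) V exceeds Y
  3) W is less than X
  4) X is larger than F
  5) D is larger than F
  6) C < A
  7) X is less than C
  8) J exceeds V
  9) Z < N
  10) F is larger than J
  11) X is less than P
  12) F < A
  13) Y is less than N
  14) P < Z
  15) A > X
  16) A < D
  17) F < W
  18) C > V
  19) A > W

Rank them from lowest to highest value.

Y < V < J < F < W < X < P < Z < N < C < A < D

Each adjacent pair is fixed by a given relation: Y < V; V < J; J < F; F < W; W < X; X < P; P < Z; Z < N; N < C; C < A; A < D. Chaining them end to end gives the full order.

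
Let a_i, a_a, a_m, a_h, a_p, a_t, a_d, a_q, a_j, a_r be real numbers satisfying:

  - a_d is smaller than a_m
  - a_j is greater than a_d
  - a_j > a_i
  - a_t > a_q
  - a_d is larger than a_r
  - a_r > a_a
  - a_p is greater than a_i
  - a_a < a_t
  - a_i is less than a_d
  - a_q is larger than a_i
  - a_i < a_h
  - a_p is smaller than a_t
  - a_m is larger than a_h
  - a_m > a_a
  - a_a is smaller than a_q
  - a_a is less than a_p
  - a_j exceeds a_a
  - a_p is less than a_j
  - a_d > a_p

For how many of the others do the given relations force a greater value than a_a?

7

The elements the relations force above a_a are a_p, a_q, a_r, a_t, a_d, a_m, a_j — no chain reaches any other.
That is 7.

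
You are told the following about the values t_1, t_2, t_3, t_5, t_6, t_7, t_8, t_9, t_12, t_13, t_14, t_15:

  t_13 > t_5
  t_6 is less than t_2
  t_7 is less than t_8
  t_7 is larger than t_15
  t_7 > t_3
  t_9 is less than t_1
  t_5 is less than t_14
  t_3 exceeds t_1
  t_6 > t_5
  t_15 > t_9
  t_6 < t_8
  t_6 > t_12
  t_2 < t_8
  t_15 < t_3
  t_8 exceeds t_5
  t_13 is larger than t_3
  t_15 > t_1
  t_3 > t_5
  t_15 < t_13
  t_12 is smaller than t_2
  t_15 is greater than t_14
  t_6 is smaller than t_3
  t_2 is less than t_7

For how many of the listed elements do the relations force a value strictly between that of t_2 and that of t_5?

Chaining upward from t_5 reaches: t_14, t_6, t_15, t_3, t_7, t_8, t_13.
Chaining downward from t_2 reaches: t_12, t_6.
Strictly between t_5 and t_2 are those in both lists: t_6 — 1 element.

1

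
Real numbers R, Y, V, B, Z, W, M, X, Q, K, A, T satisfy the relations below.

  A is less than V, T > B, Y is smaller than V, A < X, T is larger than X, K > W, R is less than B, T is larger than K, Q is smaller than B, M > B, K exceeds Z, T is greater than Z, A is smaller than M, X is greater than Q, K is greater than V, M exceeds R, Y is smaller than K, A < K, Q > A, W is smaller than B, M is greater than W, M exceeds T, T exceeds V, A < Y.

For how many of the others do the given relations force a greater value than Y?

4

From Y the given relations immediately reach V, K.
From those, T — 3 in total.
From those, M — 4 in total.
Nothing else is reachable above Y; 4 in all.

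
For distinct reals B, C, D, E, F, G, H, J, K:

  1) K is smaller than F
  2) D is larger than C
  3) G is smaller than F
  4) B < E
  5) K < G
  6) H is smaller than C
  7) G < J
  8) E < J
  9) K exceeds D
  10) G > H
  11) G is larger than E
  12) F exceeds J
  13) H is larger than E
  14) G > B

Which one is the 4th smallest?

The consecutive relations fix a unique order: B < E < H < C < D < K < G < J < F.
The 4th smallest is C.

C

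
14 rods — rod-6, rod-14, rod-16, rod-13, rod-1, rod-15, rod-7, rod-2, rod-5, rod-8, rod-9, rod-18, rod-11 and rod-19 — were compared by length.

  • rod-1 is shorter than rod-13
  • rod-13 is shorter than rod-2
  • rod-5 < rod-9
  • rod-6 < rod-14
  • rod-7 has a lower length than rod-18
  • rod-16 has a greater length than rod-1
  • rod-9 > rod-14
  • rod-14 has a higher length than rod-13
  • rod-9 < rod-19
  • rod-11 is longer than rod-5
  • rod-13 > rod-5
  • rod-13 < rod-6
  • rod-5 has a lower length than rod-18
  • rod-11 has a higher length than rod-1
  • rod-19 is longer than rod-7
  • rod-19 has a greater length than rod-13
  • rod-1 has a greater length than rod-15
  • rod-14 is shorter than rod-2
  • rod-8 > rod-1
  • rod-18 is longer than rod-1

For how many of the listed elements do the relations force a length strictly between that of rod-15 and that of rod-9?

The relations place rod-15 below rod-9. An element lies strictly between them when it is forced above rod-15 and also forced below rod-9.
Above rod-15: {rod-1, rod-13, rod-6, rod-14, rod-8, rod-11, rod-18, rod-19, rod-2, rod-16}. Below rod-9: {rod-1, rod-5, rod-13, rod-6, rod-14}.
Intersection: {rod-1, rod-13, rod-6, rod-14} — 4.

4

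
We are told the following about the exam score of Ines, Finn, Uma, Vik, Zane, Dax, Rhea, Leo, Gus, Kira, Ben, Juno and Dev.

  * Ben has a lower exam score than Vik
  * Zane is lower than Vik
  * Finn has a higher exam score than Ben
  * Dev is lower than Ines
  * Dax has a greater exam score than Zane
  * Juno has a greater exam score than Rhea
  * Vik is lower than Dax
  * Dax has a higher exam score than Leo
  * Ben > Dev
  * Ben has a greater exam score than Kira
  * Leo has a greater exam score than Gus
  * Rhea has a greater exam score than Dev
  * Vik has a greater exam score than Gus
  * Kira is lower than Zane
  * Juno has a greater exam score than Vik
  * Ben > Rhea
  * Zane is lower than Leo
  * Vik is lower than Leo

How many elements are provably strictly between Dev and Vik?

2

The relations place Dev below Vik. An element lies strictly between them when it is forced above Dev and also forced below Vik.
Above Dev: {Rhea, Ben, Ines, Leo, Finn, Juno, Dax}. Below Vik: {Kira, Rhea, Zane, Gus, Ben}.
Intersection: {Rhea, Ben} — 2.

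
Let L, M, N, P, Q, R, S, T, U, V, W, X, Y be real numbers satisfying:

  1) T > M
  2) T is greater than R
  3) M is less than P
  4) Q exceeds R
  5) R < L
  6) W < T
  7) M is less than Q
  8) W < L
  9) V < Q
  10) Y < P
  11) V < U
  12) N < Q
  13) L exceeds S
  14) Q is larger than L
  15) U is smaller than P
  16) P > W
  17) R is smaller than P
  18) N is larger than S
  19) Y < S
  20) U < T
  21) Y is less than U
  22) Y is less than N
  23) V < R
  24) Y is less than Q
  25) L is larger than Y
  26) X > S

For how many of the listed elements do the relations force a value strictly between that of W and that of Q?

1

Chaining upward from W reaches: L, P, T.
Chaining downward from Q reaches: V, R, Y, S, M, L, N.
Strictly between W and Q are those in both lists: L — 1 element.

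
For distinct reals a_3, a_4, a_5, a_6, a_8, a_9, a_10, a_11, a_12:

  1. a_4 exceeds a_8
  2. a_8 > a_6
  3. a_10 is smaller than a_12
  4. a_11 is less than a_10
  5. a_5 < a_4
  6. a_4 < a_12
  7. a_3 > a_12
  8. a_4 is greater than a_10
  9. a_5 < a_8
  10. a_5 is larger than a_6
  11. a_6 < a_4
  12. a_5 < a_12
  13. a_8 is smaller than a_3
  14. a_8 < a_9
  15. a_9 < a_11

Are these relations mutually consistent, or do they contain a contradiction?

The single ordering a_6 < a_5 < a_8 < a_9 < a_11 < a_10 < a_4 < a_12 < a_3 satisfies every listed relation, so no contradiction arises.

consistent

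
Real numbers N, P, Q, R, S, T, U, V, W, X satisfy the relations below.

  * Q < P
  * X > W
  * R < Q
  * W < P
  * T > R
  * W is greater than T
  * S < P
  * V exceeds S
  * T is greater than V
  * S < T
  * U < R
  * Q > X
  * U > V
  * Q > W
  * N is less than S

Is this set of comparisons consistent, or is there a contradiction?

consistent

The single ordering N < S < V < U < R < T < W < X < Q < P satisfies every listed relation, so no contradiction arises.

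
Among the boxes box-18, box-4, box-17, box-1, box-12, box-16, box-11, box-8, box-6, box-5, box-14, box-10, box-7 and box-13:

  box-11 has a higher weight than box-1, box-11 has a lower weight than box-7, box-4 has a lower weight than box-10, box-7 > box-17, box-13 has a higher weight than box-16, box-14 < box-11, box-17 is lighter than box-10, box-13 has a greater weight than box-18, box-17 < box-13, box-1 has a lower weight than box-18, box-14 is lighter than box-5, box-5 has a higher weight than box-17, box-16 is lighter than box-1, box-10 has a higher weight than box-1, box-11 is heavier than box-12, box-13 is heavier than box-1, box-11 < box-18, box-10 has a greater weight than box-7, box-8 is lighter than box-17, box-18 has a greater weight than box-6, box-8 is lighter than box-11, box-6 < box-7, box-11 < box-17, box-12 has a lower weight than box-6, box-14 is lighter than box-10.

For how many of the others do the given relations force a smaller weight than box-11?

5

The elements the relations force below box-11 are box-16, box-12, box-14, box-1, box-8 — no chain reaches any other.
That is 5.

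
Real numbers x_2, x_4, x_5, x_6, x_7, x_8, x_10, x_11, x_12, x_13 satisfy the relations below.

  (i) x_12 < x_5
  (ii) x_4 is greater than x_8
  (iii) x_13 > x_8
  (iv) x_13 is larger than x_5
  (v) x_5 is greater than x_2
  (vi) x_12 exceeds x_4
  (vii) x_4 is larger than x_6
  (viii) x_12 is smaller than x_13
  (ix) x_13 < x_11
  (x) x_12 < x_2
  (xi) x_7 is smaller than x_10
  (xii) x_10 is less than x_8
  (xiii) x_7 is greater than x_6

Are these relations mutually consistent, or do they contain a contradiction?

consistent

The single ordering x_6 < x_7 < x_10 < x_8 < x_4 < x_12 < x_2 < x_5 < x_13 < x_11 satisfies every listed relation, so no contradiction arises.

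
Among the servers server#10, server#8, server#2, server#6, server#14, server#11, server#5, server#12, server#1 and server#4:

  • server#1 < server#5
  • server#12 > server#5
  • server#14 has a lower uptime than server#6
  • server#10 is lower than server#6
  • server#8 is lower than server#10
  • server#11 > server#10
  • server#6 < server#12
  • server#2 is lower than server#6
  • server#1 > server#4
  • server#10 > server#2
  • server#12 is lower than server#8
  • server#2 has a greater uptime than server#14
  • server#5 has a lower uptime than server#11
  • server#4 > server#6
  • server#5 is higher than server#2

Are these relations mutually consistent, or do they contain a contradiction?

inconsistent

We have server#10 < server#6 stated directly, yet also server#6 < server#4 < server#1 < server#5 < server#12 < server#8 < server#10 by chaining the others — so server#6 < server#10. Contradiction.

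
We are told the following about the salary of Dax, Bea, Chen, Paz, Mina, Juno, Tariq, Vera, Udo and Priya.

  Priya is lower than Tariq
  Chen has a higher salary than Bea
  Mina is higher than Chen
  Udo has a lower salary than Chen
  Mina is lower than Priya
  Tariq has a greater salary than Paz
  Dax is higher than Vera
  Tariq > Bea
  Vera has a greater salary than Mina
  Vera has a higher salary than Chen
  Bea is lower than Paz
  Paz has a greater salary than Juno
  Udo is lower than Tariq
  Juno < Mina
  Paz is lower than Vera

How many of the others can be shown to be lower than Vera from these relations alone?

From Vera the given relations immediately reach Paz, Chen, Mina.
From those, Juno, Bea, Udo — 6 in total.
No other element is forced below Vera by the given relations, so the count is 6.

6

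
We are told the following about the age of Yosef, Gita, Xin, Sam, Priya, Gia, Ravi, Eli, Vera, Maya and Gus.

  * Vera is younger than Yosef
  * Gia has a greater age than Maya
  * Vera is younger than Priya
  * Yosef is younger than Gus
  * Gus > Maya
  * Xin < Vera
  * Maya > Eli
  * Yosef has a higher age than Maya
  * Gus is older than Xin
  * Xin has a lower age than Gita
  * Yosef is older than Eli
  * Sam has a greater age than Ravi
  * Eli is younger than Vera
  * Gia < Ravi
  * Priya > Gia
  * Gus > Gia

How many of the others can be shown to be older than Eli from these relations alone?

8

The elements the relations force above Eli are Maya, Vera, Gia, Yosef, Priya, Ravi, Sam, Gus — no chain reaches any other.
That is 8.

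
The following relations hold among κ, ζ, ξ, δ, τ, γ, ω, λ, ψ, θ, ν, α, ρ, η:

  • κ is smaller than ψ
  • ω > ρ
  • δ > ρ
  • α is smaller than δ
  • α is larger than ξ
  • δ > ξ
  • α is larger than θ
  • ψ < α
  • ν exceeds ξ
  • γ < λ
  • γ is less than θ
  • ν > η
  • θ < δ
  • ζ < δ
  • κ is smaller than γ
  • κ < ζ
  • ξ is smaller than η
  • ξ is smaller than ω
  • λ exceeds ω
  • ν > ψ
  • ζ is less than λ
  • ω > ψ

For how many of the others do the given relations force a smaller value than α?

From α the given relations immediately reach ξ, θ, ψ.
From those, κ, γ — 5 in total.
Nothing else is reachable below α; 5 in all.

5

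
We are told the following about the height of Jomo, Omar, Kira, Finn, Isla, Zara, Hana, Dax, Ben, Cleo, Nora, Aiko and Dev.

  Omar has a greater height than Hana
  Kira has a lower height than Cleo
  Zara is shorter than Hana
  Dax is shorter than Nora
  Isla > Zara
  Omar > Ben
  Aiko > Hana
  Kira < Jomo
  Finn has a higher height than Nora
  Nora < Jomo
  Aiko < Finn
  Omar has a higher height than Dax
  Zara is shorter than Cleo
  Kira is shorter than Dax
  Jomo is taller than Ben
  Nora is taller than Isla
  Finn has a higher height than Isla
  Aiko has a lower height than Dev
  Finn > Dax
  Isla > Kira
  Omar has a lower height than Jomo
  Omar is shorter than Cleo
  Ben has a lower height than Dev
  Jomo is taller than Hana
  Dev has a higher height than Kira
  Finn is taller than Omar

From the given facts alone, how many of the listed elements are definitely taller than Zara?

9

From Zara the given relations immediately reach Hana, Isla, Cleo.
From those, Aiko, Nora, Omar, Finn, Jomo — 8 in total.
From those, Dev — 9 in total.
Nothing else is reachable above Zara; 9 in all.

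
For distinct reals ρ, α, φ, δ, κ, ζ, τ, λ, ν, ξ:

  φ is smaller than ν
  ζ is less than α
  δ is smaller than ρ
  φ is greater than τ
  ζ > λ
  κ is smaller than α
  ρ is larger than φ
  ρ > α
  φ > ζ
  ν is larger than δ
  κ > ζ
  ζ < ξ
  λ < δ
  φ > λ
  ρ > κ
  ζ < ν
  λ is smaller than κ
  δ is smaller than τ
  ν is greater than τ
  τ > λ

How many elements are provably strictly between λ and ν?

4

Chaining upward from λ reaches: δ, ζ, κ, τ, φ, ξ, α, ρ.
Chaining downward from ν reaches: δ, ζ, τ, φ.
Strictly between λ and ν are those in both lists: δ, ζ, τ, φ — 4 elements.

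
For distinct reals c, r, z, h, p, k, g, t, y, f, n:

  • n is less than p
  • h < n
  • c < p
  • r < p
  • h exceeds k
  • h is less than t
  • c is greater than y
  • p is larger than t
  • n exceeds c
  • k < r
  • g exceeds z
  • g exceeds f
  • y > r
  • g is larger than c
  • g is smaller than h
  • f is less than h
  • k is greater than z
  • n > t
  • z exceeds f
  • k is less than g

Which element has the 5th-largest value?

g

Piecing the relations together gives one ordering: f < z < k < r < y < c < g < h < t < n < p.
The 5th largest is g.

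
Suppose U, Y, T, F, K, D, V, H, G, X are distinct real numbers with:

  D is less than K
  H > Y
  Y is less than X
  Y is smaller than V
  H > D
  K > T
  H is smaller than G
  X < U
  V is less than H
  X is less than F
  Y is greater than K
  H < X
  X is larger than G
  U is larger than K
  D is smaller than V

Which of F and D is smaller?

D

Link the given pairs in sequence: D < K; K < Y; Y < V; V < H; H < G; G < X; X < F.
Together: D < K < Y < V < H < G < X < F.
So D < F; D is the smaller of the two.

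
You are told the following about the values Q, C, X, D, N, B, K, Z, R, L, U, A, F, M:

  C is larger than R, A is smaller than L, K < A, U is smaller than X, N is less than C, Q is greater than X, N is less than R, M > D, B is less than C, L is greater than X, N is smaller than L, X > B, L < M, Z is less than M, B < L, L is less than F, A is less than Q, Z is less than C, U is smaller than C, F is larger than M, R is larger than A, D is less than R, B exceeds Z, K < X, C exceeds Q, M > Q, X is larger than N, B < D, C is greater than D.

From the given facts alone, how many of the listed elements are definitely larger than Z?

From Z the given relations immediately reach B, M, C.
From those, D, X, L, F — 7 in total.
From those, Q, R — 9 in total.
Nothing else is reachable above Z; 9 in all.

9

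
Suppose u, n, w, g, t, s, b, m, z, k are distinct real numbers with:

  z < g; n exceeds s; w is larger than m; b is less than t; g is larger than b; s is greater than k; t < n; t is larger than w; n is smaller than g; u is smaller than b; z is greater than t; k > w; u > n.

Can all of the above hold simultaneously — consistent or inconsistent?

inconsistent

We have t < n stated directly, yet also n < u < b < t by chaining the others — so n < t. Contradiction.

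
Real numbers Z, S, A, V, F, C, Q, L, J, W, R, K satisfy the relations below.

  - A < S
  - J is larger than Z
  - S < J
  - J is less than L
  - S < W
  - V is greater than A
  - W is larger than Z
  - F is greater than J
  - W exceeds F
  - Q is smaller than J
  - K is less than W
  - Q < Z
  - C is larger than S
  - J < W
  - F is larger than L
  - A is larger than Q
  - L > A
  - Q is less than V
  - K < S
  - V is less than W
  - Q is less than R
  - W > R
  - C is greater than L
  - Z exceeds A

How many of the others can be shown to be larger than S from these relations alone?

5

From S the given relations immediately reach J, C, W.
From those, L, F — 5 in total.
Nothing else is reachable above S; 5 in all.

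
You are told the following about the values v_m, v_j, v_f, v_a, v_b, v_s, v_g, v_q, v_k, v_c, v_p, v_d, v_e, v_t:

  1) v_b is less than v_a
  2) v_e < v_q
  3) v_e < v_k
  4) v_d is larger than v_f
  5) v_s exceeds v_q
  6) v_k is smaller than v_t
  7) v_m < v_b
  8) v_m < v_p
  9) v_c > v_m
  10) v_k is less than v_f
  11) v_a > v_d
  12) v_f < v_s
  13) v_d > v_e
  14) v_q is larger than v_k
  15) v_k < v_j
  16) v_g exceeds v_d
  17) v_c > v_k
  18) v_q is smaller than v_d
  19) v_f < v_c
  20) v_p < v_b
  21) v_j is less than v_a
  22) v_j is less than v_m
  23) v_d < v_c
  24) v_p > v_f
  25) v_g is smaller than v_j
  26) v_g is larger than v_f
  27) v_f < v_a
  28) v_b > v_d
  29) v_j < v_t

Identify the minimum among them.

v_k is not least since v_e < v_k; v_q is not least since v_e < v_q; v_f is not least since v_k < v_f; v_d is not least since v_f < v_d; v_g is not least since v_d < v_g; v_j is not least since v_k < v_j; v_t is not least since v_j < v_t; v_s is not least since v_q < v_s; v_m is not least since v_j < v_m; v_c is not least since v_f < v_c; v_p is not least since v_m < v_p; v_b is not least since v_d < v_b; v_a is not least since v_b < v_a.
Only v_e has nothing below it, so v_e is the minimum.

v_e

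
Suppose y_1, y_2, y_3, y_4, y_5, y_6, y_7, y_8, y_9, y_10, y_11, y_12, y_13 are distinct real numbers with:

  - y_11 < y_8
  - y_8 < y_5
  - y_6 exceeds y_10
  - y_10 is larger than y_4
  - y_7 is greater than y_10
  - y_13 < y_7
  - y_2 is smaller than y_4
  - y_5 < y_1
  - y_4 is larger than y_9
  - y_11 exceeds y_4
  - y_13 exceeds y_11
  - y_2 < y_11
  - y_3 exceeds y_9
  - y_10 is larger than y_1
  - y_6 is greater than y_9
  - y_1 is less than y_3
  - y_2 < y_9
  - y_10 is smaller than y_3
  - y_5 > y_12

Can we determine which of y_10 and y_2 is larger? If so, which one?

y_10

Following the relations from y_2: y_2 < y_9 < y_4 < y_11 < y_8 < y_5 < y_1 < y_10.
So y_10 is larger.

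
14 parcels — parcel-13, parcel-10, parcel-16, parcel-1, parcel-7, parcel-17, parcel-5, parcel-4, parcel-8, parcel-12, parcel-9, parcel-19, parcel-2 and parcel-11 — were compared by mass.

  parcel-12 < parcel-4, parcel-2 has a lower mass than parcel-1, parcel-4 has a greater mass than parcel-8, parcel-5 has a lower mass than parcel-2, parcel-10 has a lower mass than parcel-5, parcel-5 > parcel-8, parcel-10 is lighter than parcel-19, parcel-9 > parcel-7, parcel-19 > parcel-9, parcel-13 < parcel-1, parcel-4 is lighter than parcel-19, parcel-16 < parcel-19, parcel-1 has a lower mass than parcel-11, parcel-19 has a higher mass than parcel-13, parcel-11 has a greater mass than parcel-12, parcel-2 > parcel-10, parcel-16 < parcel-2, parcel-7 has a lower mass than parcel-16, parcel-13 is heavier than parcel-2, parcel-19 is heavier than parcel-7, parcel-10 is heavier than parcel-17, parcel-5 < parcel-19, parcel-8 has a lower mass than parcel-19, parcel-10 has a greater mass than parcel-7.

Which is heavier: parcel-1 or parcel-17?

The relevant relations are parcel-17 < parcel-10; parcel-10 < parcel-5; parcel-5 < parcel-2; parcel-2 < parcel-13; parcel-13 < parcel-1.
Chaining these gives parcel-17 < parcel-10 < parcel-5 < parcel-2 < parcel-13 < parcel-1.
So parcel-17 < parcel-1; parcel-1 is the heavier of the two.

parcel-1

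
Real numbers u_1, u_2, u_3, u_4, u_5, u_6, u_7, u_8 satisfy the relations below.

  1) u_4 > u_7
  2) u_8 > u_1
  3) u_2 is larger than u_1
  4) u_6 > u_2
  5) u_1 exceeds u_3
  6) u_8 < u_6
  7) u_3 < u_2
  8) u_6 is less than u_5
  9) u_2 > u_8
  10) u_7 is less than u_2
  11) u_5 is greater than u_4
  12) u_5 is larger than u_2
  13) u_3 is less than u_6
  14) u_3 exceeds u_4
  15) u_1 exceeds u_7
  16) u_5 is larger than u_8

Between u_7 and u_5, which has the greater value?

Link the given pairs in sequence: u_7 < u_4; u_4 < u_3; u_3 < u_1; u_1 < u_8; u_8 < u_6; u_6 < u_5.
Together: u_7 < u_4 < u_3 < u_1 < u_8 < u_6 < u_5.
So u_7 < u_5; u_5 is the larger of the two.

u_5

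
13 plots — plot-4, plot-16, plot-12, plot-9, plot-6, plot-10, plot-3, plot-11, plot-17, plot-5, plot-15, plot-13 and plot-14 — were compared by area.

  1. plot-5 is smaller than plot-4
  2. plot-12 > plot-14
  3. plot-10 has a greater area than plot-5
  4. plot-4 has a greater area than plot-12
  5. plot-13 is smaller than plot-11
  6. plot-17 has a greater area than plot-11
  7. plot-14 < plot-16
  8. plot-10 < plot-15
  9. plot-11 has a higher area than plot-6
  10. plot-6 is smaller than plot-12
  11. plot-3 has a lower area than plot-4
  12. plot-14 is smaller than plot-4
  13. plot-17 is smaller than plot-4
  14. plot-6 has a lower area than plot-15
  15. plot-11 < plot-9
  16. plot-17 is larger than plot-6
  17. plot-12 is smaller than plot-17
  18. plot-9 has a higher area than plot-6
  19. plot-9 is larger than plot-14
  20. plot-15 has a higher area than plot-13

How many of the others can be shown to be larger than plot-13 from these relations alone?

5

Directly above plot-13: plot-11, plot-15.
One step further: plot-17, plot-9 (4 so far).
One step further: plot-4 (5 so far).
Nothing else is reachable above plot-13; 5 in all.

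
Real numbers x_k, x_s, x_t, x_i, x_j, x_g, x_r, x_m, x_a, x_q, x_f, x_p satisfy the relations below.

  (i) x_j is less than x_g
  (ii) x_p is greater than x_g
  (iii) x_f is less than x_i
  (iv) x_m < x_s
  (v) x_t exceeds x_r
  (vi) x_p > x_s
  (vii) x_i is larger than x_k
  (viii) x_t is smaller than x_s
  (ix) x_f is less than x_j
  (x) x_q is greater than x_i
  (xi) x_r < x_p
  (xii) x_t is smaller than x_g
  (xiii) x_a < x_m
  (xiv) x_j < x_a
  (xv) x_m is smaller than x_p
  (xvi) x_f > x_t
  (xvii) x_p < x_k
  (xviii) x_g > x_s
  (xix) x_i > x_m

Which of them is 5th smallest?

x_a

Chaining the given pairs: x_r < x_t < x_f < x_j < x_a < x_m < x_s < x_g < x_p < x_k < x_i < x_q.
The 5th smallest is x_a.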